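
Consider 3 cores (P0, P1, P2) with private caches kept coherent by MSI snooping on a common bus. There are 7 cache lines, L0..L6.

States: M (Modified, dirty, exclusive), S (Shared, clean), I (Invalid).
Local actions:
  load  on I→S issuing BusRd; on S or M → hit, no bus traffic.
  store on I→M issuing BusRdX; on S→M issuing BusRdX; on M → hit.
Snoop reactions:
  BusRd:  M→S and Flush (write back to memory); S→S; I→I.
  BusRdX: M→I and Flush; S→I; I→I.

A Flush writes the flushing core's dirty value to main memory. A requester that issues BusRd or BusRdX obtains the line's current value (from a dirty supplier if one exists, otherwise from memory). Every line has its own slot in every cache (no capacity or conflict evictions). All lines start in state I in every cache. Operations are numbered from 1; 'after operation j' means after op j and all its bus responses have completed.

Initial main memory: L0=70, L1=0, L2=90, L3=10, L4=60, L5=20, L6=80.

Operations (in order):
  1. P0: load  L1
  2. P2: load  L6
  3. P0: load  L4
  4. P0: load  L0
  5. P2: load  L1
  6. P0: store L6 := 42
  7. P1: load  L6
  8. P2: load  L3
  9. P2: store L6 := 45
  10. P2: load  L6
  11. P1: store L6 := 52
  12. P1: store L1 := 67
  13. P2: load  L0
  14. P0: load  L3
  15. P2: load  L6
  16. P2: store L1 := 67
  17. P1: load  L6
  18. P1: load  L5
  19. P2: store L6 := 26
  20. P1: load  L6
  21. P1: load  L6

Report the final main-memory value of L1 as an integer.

  op1 P0: load  L1 → S/I/I on L1; bus BusRd; mem=0
  op2 P2: load  L6 → I/I/S on L6; bus BusRd; mem=80
  op3 P0: load  L4 → S/I/I on L4; bus BusRd; mem=60
  op4 P0: load  L0 → S/I/I on L0; bus BusRd; mem=70
  op5 P2: load  L1 → S/I/S on L1; bus BusRd; mem=0
  op6 P0: store L6 := 42 → M/I/I on L6; bus BusRdX; mem=80
  op7 P1: load  L6 → S/S/I on L6; bus BusRd Flush; mem=42
  op8 P2: load  L3 → I/I/S on L3; bus BusRd; mem=10
  op9 P2: store L6 := 45 → I/I/M on L6; bus BusRdX; mem=42
  op10 P2: load  L6 → I/I/M on L6; bus (none); mem=42
  op11 P1: store L6 := 52 → I/M/I on L6; bus BusRdX Flush; mem=45
  op12 P1: store L1 := 67 → I/M/I on L1; bus BusRdX; mem=0
  op13 P2: load  L0 → S/I/S on L0; bus BusRd; mem=70
  op14 P0: load  L3 → S/I/S on L3; bus BusRd; mem=10
  op15 P2: load  L6 → I/S/S on L6; bus BusRd Flush; mem=52
  op16 P2: store L1 := 67 → I/I/M on L1; bus BusRdX Flush; mem=67
  op17 P1: load  L6 → I/S/S on L6; bus (none); mem=52
  op18 P1: load  L5 → I/S/I on L5; bus BusRd; mem=20
  op19 P2: store L6 := 26 → I/I/M on L6; bus BusRdX; mem=52
  op20 P1: load  L6 → I/S/S on L6; bus BusRd Flush; mem=26
  op21 P1: load  L6 → I/S/S on L6; bus (none); mem=26

memory[L1] = 67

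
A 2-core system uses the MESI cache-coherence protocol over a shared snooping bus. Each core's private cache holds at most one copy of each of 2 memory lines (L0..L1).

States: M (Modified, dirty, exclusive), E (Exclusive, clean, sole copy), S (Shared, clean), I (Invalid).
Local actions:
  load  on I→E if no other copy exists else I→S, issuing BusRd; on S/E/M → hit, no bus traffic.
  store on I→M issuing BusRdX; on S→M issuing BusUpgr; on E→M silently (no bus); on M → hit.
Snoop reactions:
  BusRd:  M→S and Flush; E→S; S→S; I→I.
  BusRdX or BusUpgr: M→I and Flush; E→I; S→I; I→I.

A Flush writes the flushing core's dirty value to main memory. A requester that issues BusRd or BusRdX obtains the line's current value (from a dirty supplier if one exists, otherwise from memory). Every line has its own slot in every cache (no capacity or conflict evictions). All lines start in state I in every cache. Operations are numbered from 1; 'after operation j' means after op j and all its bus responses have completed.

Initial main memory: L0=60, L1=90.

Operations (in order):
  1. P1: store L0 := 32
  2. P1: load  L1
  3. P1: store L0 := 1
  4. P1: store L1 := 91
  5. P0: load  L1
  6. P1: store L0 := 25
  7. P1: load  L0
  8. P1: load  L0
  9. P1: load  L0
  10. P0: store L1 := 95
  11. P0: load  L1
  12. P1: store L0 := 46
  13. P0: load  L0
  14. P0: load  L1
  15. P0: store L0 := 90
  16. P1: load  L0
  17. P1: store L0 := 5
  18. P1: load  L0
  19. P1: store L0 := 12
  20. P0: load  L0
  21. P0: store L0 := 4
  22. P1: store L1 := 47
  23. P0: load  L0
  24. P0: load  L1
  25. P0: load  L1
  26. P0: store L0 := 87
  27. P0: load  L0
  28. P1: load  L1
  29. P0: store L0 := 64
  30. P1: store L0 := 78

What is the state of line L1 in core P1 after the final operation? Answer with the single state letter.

state = S

step 1: P1: store L0 := 32  ⟶  IM  (L0)  txn=BusRdX  M[L0]=60
step 2: P1: load  L1  ⟶  IE  (L1)  txn=BusRd  M[L1]=90
step 3: P1: store L0 := 1  ⟶  IM  (L0)  txn=∅  M[L0]=60
step 4: P1: store L1 := 91  ⟶  IM  (L1)  txn=∅  M[L1]=90
step 5: P0: load  L1  ⟶  SS  (L1)  txn=BusRd+Flush  M[L1]=91
step 6: P1: store L0 := 25  ⟶  IM  (L0)  txn=∅  M[L0]=60
step 7: P1: load  L0  ⟶  IM  (L0)  txn=∅  M[L0]=60
step 8: P1: load  L0  ⟶  IM  (L0)  txn=∅  M[L0]=60
step 9: P1: load  L0  ⟶  IM  (L0)  txn=∅  M[L0]=60
step 10: P0: store L1 := 95  ⟶  MI  (L1)  txn=BusUpgr  M[L1]=91
step 11: P0: load  L1  ⟶  MI  (L1)  txn=∅  M[L1]=91
step 12: P1: store L0 := 46  ⟶  IM  (L0)  txn=∅  M[L0]=60
step 13: P0: load  L0  ⟶  SS  (L0)  txn=BusRd+Flush  M[L0]=46
step 14: P0: load  L1  ⟶  MI  (L1)  txn=∅  M[L1]=91
step 15: P0: store L0 := 90  ⟶  MI  (L0)  txn=BusUpgr  M[L0]=46
step 16: P1: load  L0  ⟶  SS  (L0)  txn=BusRd+Flush  M[L0]=90
step 17: P1: store L0 := 5  ⟶  IM  (L0)  txn=BusUpgr  M[L0]=90
step 18: P1: load  L0  ⟶  IM  (L0)  txn=∅  M[L0]=90
step 19: P1: store L0 := 12  ⟶  IM  (L0)  txn=∅  M[L0]=90
step 20: P0: load  L0  ⟶  SS  (L0)  txn=BusRd+Flush  M[L0]=12
step 21: P0: store L0 := 4  ⟶  MI  (L0)  txn=BusUpgr  M[L0]=12
step 22: P1: store L1 := 47  ⟶  IM  (L1)  txn=BusRdX+Flush  M[L1]=95
step 23: P0: load  L0  ⟶  MI  (L0)  txn=∅  M[L0]=12
step 24: P0: load  L1  ⟶  SS  (L1)  txn=BusRd+Flush  M[L1]=47
step 25: P0: load  L1  ⟶  SS  (L1)  txn=∅  M[L1]=47
step 26: P0: store L0 := 87  ⟶  MI  (L0)  txn=∅  M[L0]=12
step 27: P0: load  L0  ⟶  MI  (L0)  txn=∅  M[L0]=12
step 28: P1: load  L1  ⟶  SS  (L1)  txn=∅  M[L1]=47
step 29: P0: store L0 := 64  ⟶  MI  (L0)  txn=∅  M[L0]=12
step 30: P1: store L0 := 78  ⟶  IM  (L0)  txn=BusRdX+Flush  M[L0]=64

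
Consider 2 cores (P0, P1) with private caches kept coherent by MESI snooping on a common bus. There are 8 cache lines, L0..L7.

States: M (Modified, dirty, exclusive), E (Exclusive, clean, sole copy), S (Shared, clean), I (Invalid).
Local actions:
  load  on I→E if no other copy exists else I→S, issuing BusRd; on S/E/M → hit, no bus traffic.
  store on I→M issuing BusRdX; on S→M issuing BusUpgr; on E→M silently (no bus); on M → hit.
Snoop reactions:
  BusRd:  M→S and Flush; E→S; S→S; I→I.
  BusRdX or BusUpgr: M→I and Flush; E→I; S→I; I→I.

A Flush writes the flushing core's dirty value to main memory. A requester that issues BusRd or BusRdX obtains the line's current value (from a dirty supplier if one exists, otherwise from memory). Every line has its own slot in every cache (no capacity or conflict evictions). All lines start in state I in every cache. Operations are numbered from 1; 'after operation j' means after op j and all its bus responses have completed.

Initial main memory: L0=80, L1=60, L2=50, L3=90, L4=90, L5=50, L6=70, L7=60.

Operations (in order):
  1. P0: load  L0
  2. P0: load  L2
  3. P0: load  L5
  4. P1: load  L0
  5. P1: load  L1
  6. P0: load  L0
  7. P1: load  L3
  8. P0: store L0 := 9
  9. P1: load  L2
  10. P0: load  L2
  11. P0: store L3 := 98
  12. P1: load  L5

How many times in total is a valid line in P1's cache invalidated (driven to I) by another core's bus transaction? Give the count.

invalidations = 2

step 1: P0: load  L0  ⟶  EI  (L0)  txn=BusRd  M[L0]=80
step 2: P0: load  L2  ⟶  EI  (L2)  txn=BusRd  M[L2]=50
step 3: P0: load  L5  ⟶  EI  (L5)  txn=BusRd  M[L5]=50
step 4: P1: load  L0  ⟶  SS  (L0)  txn=BusRd  M[L0]=80
step 5: P1: load  L1  ⟶  IE  (L1)  txn=BusRd  M[L1]=60
step 6: P0: load  L0  ⟶  SS  (L0)  txn=∅  M[L0]=80
step 7: P1: load  L3  ⟶  IE  (L3)  txn=BusRd  M[L3]=90
step 8: P0: store L0 := 9  ⟶  MI  (L0)  txn=BusUpgr  M[L0]=80
step 9: P1: load  L2  ⟶  SS  (L2)  txn=BusRd  M[L2]=50
step 10: P0: load  L2  ⟶  SS  (L2)  txn=∅  M[L2]=50
step 11: P0: store L3 := 98  ⟶  MI  (L3)  txn=BusRdX  M[L3]=90
step 12: P1: load  L5  ⟶  SS  (L5)  txn=BusRd  M[L5]=50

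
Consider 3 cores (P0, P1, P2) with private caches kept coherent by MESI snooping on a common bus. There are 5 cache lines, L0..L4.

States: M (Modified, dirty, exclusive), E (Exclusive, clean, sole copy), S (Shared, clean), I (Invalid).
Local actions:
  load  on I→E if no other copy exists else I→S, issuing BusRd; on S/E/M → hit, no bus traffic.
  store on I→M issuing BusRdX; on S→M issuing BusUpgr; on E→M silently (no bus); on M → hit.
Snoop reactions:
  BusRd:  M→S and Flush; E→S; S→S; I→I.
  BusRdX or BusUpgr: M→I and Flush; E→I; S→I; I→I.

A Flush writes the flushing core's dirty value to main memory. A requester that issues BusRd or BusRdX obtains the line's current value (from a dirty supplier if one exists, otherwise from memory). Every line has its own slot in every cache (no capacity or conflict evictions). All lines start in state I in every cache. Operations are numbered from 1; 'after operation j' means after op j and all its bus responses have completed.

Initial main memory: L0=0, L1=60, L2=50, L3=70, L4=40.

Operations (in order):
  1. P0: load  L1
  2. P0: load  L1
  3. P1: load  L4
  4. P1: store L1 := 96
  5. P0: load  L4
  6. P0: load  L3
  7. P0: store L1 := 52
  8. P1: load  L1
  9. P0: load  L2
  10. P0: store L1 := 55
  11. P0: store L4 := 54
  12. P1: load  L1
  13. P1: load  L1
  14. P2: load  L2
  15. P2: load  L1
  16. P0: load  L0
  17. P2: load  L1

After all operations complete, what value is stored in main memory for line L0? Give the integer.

memory[L0] = 0

step 1: P0: load  L1  ⟶  EII  (L1)  txn=BusRd  M[L1]=60
step 2: P0: load  L1  ⟶  EII  (L1)  txn=∅  M[L1]=60
step 3: P1: load  L4  ⟶  IEI  (L4)  txn=BusRd  M[L4]=40
step 4: P1: store L1 := 96  ⟶  IMI  (L1)  txn=BusRdX  M[L1]=60
step 5: P0: load  L4  ⟶  SSI  (L4)  txn=BusRd  M[L4]=40
step 6: P0: load  L3  ⟶  EII  (L3)  txn=BusRd  M[L3]=70
step 7: P0: store L1 := 52  ⟶  MII  (L1)  txn=BusRdX+Flush  M[L1]=96
step 8: P1: load  L1  ⟶  SSI  (L1)  txn=BusRd+Flush  M[L1]=52
step 9: P0: load  L2  ⟶  EII  (L2)  txn=BusRd  M[L2]=50
step 10: P0: store L1 := 55  ⟶  MII  (L1)  txn=BusUpgr  M[L1]=52
step 11: P0: store L4 := 54  ⟶  MII  (L4)  txn=BusUpgr  M[L4]=40
step 12: P1: load  L1  ⟶  SSI  (L1)  txn=BusRd+Flush  M[L1]=55
step 13: P1: load  L1  ⟶  SSI  (L1)  txn=∅  M[L1]=55
step 14: P2: load  L2  ⟶  SIS  (L2)  txn=BusRd  M[L2]=50
step 15: P2: load  L1  ⟶  SSS  (L1)  txn=BusRd  M[L1]=55
step 16: P0: load  L0  ⟶  EII  (L0)  txn=BusRd  M[L0]=0
step 17: P2: load  L1  ⟶  SSS  (L1)  txn=∅  M[L1]=55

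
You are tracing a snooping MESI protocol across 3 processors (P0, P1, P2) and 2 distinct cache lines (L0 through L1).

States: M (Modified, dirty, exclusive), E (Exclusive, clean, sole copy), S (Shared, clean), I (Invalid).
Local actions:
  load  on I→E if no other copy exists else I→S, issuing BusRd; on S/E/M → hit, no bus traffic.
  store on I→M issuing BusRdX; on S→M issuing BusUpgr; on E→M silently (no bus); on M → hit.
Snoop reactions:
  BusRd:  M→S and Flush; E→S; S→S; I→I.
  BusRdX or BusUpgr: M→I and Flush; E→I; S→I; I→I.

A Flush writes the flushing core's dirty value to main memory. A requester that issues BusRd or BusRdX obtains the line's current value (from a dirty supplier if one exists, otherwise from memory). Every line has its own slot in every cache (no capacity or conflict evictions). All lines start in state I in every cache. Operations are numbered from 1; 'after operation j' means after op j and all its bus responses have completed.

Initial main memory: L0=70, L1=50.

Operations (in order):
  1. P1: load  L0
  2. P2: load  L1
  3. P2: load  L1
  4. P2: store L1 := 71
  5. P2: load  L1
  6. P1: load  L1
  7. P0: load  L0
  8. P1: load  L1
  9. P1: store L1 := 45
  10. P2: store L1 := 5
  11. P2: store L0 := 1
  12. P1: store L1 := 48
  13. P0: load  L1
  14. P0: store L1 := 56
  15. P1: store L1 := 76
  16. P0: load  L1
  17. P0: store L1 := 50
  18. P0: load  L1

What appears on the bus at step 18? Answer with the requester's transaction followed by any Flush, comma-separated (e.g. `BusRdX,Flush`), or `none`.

step 1: P1: load  L0  ⟶  IEI  (L0)  txn=BusRd  M[L0]=70
step 2: P2: load  L1  ⟶  IIE  (L1)  txn=BusRd  M[L1]=50
step 3: P2: load  L1  ⟶  IIE  (L1)  txn=∅  M[L1]=50
step 4: P2: store L1 := 71  ⟶  IIM  (L1)  txn=∅  M[L1]=50
step 5: P2: load  L1  ⟶  IIM  (L1)  txn=∅  M[L1]=50
step 6: P1: load  L1  ⟶  ISS  (L1)  txn=BusRd+Flush  M[L1]=71
step 7: P0: load  L0  ⟶  SSI  (L0)  txn=BusRd  M[L0]=70
step 8: P1: load  L1  ⟶  ISS  (L1)  txn=∅  M[L1]=71
step 9: P1: store L1 := 45  ⟶  IMI  (L1)  txn=BusUpgr  M[L1]=71
step 10: P2: store L1 := 5  ⟶  IIM  (L1)  txn=BusRdX+Flush  M[L1]=45
step 11: P2: store L0 := 1  ⟶  IIM  (L0)  txn=BusRdX  M[L0]=70
step 12: P1: store L1 := 48  ⟶  IMI  (L1)  txn=BusRdX+Flush  M[L1]=5
step 13: P0: load  L1  ⟶  SSI  (L1)  txn=BusRd+Flush  M[L1]=48
step 14: P0: store L1 := 56  ⟶  MII  (L1)  txn=BusUpgr  M[L1]=48
step 15: P1: store L1 := 76  ⟶  IMI  (L1)  txn=BusRdX+Flush  M[L1]=56
step 16: P0: load  L1  ⟶  SSI  (L1)  txn=BusRd+Flush  M[L1]=76
step 17: P0: store L1 := 50  ⟶  MII  (L1)  txn=BusUpgr  M[L1]=76
step 18: P0: load  L1  ⟶  MII  (L1)  txn=∅  M[L1]=76

bus = none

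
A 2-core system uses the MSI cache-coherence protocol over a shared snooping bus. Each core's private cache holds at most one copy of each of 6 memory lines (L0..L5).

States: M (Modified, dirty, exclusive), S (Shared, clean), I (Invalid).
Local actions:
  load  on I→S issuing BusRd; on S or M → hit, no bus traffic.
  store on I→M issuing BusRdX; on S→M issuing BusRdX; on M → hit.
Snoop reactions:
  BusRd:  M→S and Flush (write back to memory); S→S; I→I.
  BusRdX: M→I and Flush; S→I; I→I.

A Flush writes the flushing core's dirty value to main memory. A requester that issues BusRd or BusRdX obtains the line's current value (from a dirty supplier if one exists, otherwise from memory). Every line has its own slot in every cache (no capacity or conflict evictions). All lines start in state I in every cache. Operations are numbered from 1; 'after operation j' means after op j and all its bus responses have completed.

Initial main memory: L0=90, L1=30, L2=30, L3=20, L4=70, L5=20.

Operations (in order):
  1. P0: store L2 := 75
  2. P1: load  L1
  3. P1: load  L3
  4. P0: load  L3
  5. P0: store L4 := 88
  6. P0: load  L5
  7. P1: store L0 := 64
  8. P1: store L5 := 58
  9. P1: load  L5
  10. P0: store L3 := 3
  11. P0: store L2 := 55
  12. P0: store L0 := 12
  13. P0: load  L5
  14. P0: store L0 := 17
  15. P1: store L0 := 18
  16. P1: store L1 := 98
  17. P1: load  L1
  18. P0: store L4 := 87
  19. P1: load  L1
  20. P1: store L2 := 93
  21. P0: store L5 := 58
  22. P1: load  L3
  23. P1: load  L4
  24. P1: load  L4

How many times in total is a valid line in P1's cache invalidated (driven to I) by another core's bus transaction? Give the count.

invalidations = 3

step 1: P0: store L2 := 75  ⟶  MI  (L2)  txn=BusRdX  M[L2]=30
step 2: P1: load  L1  ⟶  IS  (L1)  txn=BusRd  M[L1]=30
step 3: P1: load  L3  ⟶  IS  (L3)  txn=BusRd  M[L3]=20
step 4: P0: load  L3  ⟶  SS  (L3)  txn=BusRd  M[L3]=20
step 5: P0: store L4 := 88  ⟶  MI  (L4)  txn=BusRdX  M[L4]=70
step 6: P0: load  L5  ⟶  SI  (L5)  txn=BusRd  M[L5]=20
step 7: P1: store L0 := 64  ⟶  IM  (L0)  txn=BusRdX  M[L0]=90
step 8: P1: store L5 := 58  ⟶  IM  (L5)  txn=BusRdX  M[L5]=20
step 9: P1: load  L5  ⟶  IM  (L5)  txn=∅  M[L5]=20
step 10: P0: store L3 := 3  ⟶  MI  (L3)  txn=BusRdX  M[L3]=20
step 11: P0: store L2 := 55  ⟶  MI  (L2)  txn=∅  M[L2]=30
step 12: P0: store L0 := 12  ⟶  MI  (L0)  txn=BusRdX+Flush  M[L0]=64
step 13: P0: load  L5  ⟶  SS  (L5)  txn=BusRd+Flush  M[L5]=58
step 14: P0: store L0 := 17  ⟶  MI  (L0)  txn=∅  M[L0]=64
step 15: P1: store L0 := 18  ⟶  IM  (L0)  txn=BusRdX+Flush  M[L0]=17
step 16: P1: store L1 := 98  ⟶  IM  (L1)  txn=BusRdX  M[L1]=30
step 17: P1: load  L1  ⟶  IM  (L1)  txn=∅  M[L1]=30
step 18: P0: store L4 := 87  ⟶  MI  (L4)  txn=∅  M[L4]=70
step 19: P1: load  L1  ⟶  IM  (L1)  txn=∅  M[L1]=30
step 20: P1: store L2 := 93  ⟶  IM  (L2)  txn=BusRdX+Flush  M[L2]=55
step 21: P0: store L5 := 58  ⟶  MI  (L5)  txn=BusRdX  M[L5]=58
step 22: P1: load  L3  ⟶  SS  (L3)  txn=BusRd+Flush  M[L3]=3
step 23: P1: load  L4  ⟶  SS  (L4)  txn=BusRd+Flush  M[L4]=87
step 24: P1: load  L4  ⟶  SS  (L4)  txn=∅  M[L4]=87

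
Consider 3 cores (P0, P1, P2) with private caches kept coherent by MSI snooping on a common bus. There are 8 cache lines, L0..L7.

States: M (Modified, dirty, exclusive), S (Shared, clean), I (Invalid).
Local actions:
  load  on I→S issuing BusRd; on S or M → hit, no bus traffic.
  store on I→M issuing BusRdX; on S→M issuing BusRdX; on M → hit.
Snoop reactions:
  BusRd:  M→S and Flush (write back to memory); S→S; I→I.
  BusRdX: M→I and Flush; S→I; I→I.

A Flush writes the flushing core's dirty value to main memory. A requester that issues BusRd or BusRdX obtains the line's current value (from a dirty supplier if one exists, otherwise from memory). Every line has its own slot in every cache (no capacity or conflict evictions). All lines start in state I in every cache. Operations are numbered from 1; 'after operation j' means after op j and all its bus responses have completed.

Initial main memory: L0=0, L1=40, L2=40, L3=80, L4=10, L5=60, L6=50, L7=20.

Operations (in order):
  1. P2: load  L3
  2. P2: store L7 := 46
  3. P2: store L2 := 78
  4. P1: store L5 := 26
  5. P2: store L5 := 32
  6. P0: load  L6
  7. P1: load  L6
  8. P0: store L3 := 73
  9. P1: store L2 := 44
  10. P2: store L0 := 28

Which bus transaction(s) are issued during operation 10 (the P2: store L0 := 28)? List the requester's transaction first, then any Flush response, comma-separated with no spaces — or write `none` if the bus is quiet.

bus = BusRdX

step 1: P2: load  L3  ⟶  IIS  (L3)  txn=BusRd  M[L3]=80
step 2: P2: store L7 := 46  ⟶  IIM  (L7)  txn=BusRdX  M[L7]=20
step 3: P2: store L2 := 78  ⟶  IIM  (L2)  txn=BusRdX  M[L2]=40
step 4: P1: store L5 := 26  ⟶  IMI  (L5)  txn=BusRdX  M[L5]=60
step 5: P2: store L5 := 32  ⟶  IIM  (L5)  txn=BusRdX+Flush  M[L5]=26
step 6: P0: load  L6  ⟶  SII  (L6)  txn=BusRd  M[L6]=50
step 7: P1: load  L6  ⟶  SSI  (L6)  txn=BusRd  M[L6]=50
step 8: P0: store L3 := 73  ⟶  MII  (L3)  txn=BusRdX  M[L3]=80
step 9: P1: store L2 := 44  ⟶  IMI  (L2)  txn=BusRdX+Flush  M[L2]=78
step 10: P2: store L0 := 28  ⟶  IIM  (L0)  txn=BusRdX  M[L0]=0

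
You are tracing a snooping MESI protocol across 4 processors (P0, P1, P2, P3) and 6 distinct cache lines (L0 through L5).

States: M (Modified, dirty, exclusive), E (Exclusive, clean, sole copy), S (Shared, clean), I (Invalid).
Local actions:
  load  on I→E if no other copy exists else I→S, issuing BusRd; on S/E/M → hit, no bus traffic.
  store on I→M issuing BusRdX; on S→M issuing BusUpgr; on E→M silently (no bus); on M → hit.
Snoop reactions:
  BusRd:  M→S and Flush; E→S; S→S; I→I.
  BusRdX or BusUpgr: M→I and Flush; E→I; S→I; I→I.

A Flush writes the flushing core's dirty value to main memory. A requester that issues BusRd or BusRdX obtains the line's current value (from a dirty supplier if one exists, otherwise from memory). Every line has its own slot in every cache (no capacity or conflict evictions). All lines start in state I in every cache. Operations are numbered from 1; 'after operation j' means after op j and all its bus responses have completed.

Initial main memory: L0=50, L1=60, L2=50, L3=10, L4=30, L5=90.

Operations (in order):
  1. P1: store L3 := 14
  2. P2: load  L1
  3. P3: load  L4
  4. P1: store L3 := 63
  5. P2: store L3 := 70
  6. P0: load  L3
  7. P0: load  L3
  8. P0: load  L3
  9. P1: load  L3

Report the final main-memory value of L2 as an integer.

memory[L2] = 50

1. P1: store L3 := 14  bus=[BusRdX]  L3: P0=I P1=M P2=I P3=I  mem[L3]=10
2. P2: load  L1  bus=[BusRd]  L1: P0=I P1=I P2=E P3=I  mem[L1]=60
3. P3: load  L4  bus=[BusRd]  L4: P0=I P1=I P2=I P3=E  mem[L4]=30
4. P1: store L3 := 63  bus=[-]  L3: P0=I P1=M P2=I P3=I  mem[L3]=10
5. P2: store L3 := 70  bus=[BusRdX,Flush]  L3: P0=I P1=I P2=M P3=I  mem[L3]=63
6. P0: load  L3  bus=[BusRd,Flush]  L3: P0=S P1=I P2=S P3=I  mem[L3]=70
7. P0: load  L3  bus=[-]  L3: P0=S P1=I P2=S P3=I  mem[L3]=70
8. P0: load  L3  bus=[-]  L3: P0=S P1=I P2=S P3=I  mem[L3]=70
9. P1: load  L3  bus=[BusRd]  L3: P0=S P1=S P2=S P3=I  mem[L3]=70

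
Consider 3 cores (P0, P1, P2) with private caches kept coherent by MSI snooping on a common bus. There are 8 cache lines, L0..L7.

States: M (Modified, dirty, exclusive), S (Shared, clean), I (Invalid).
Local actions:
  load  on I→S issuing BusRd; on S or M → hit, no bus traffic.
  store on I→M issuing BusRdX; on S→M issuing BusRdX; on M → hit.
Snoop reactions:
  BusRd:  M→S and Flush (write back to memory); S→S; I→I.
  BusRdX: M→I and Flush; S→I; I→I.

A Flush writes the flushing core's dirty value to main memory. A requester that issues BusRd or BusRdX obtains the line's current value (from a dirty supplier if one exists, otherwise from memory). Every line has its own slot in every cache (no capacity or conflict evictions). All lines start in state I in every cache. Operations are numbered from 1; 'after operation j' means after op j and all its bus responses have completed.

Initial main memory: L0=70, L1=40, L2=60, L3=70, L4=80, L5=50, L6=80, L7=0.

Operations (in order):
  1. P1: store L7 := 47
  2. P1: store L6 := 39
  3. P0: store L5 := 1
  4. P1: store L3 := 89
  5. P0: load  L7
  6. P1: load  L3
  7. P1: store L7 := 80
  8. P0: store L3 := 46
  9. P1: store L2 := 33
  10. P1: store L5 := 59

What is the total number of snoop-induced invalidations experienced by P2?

step 1: P1: store L7 := 47  ⟶  IMI  (L7)  txn=BusRdX  M[L7]=0
step 2: P1: store L6 := 39  ⟶  IMI  (L6)  txn=BusRdX  M[L6]=80
step 3: P0: store L5 := 1  ⟶  MII  (L5)  txn=BusRdX  M[L5]=50
step 4: P1: store L3 := 89  ⟶  IMI  (L3)  txn=BusRdX  M[L3]=70
step 5: P0: load  L7  ⟶  SSI  (L7)  txn=BusRd+Flush  M[L7]=47
step 6: P1: load  L3  ⟶  IMI  (L3)  txn=∅  M[L3]=70
step 7: P1: store L7 := 80  ⟶  IMI  (L7)  txn=BusRdX  M[L7]=47
step 8: P0: store L3 := 46  ⟶  MII  (L3)  txn=BusRdX+Flush  M[L3]=89
step 9: P1: store L2 := 33  ⟶  IMI  (L2)  txn=BusRdX  M[L2]=60
step 10: P1: store L5 := 59  ⟶  IMI  (L5)  txn=BusRdX+Flush  M[L5]=1

invalidations = 0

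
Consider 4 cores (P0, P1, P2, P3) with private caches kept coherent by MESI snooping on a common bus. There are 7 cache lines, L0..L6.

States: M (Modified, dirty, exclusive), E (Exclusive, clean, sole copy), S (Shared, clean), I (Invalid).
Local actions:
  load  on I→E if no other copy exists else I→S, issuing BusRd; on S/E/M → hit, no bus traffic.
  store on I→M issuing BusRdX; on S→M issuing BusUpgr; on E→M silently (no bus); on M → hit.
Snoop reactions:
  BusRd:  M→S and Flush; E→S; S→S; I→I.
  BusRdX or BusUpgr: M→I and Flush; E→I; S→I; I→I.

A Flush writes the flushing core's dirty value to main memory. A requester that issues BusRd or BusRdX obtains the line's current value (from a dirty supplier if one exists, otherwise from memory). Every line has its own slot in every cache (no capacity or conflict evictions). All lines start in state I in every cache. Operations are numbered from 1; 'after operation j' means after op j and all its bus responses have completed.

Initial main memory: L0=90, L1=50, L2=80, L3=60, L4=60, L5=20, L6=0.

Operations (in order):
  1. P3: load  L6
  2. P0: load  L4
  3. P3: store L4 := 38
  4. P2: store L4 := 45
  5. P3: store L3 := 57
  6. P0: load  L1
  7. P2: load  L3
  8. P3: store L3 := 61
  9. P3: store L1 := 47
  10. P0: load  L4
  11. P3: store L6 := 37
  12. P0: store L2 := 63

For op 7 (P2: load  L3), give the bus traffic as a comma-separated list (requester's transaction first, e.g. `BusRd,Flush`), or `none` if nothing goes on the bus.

bus = BusRd,Flush

step 1: P3: load  L6  ⟶  IIIE  (L6)  txn=BusRd  M[L6]=0
step 2: P0: load  L4  ⟶  EIII  (L4)  txn=BusRd  M[L4]=60
step 3: P3: store L4 := 38  ⟶  IIIM  (L4)  txn=BusRdX  M[L4]=60
step 4: P2: store L4 := 45  ⟶  IIMI  (L4)  txn=BusRdX+Flush  M[L4]=38
step 5: P3: store L3 := 57  ⟶  IIIM  (L3)  txn=BusRdX  M[L3]=60
step 6: P0: load  L1  ⟶  EIII  (L1)  txn=BusRd  M[L1]=50
step 7: P2: load  L3  ⟶  IISS  (L3)  txn=BusRd+Flush  M[L3]=57
step 8: P3: store L3 := 61  ⟶  IIIM  (L3)  txn=BusUpgr  M[L3]=57
step 9: P3: store L1 := 47  ⟶  IIIM  (L1)  txn=BusRdX  M[L1]=50
step 10: P0: load  L4  ⟶  SISI  (L4)  txn=BusRd+Flush  M[L4]=45
step 11: P3: store L6 := 37  ⟶  IIIM  (L6)  txn=∅  M[L6]=0
step 12: P0: store L2 := 63  ⟶  MIII  (L2)  txn=BusRdX  M[L2]=80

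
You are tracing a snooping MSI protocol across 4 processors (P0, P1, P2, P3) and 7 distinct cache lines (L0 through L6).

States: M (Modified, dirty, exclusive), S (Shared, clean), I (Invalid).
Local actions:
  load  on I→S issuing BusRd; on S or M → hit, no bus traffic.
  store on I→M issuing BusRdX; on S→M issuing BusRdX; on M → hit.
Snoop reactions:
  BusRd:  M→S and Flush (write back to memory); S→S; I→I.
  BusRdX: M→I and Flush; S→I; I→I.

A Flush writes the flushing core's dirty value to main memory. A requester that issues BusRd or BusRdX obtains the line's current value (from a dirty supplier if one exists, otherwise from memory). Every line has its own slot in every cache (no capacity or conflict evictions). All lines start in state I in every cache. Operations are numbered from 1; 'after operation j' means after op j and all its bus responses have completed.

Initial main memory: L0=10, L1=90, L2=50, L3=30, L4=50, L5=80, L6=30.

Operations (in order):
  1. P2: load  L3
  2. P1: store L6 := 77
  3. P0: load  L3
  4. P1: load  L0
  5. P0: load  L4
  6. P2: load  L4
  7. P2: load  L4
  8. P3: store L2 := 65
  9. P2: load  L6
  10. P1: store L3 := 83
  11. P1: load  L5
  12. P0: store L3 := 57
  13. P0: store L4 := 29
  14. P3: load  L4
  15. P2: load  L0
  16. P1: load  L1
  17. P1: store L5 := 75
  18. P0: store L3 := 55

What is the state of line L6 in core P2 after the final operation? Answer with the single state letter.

state = S

  op1 P2: load  L3 → I/I/S/I on L3; bus BusRd; mem=30
  op2 P1: store L6 := 77 → I/M/I/I on L6; bus BusRdX; mem=30
  op3 P0: load  L3 → S/I/S/I on L3; bus BusRd; mem=30
  op4 P1: load  L0 → I/S/I/I on L0; bus BusRd; mem=10
  op5 P0: load  L4 → S/I/I/I on L4; bus BusRd; mem=50
  op6 P2: load  L4 → S/I/S/I on L4; bus BusRd; mem=50
  op7 P2: load  L4 → S/I/S/I on L4; bus (none); mem=50
  op8 P3: store L2 := 65 → I/I/I/M on L2; bus BusRdX; mem=50
  op9 P2: load  L6 → I/S/S/I on L6; bus BusRd Flush; mem=77
  op10 P1: store L3 := 83 → I/M/I/I on L3; bus BusRdX; mem=30
  op11 P1: load  L5 → I/S/I/I on L5; bus BusRd; mem=80
  op12 P0: store L3 := 57 → M/I/I/I on L3; bus BusRdX Flush; mem=83
  op13 P0: store L4 := 29 → M/I/I/I on L4; bus BusRdX; mem=50
  op14 P3: load  L4 → S/I/I/S on L4; bus BusRd Flush; mem=29
  op15 P2: load  L0 → I/S/S/I on L0; bus BusRd; mem=10
  op16 P1: load  L1 → I/S/I/I on L1; bus BusRd; mem=90
  op17 P1: store L5 := 75 → I/M/I/I on L5; bus BusRdX; mem=80
  op18 P0: store L3 := 55 → M/I/I/I on L3; bus (none); mem=83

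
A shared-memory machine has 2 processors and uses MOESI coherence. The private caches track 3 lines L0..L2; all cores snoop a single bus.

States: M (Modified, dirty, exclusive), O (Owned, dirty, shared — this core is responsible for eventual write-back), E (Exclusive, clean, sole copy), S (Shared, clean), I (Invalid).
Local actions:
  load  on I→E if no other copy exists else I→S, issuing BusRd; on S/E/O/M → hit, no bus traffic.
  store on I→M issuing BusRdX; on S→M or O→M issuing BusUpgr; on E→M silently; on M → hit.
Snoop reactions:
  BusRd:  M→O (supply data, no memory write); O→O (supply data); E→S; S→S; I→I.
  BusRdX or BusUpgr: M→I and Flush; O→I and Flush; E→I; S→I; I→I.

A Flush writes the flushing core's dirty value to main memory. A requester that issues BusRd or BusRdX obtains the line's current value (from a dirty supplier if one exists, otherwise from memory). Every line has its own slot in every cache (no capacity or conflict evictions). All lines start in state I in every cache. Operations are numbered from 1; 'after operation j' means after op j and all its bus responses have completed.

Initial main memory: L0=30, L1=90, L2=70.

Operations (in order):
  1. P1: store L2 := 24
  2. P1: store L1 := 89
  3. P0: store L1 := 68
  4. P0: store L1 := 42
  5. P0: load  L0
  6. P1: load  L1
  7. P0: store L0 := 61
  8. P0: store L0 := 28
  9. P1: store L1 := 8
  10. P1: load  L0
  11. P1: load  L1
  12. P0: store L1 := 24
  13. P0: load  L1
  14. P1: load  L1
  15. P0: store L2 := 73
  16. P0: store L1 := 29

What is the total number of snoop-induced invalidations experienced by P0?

[1] P1: store L2 := 24 | P0:I, P1:M(24) | bus: BusRdX
[2] P1: store L1 := 89 | P0:I, P1:M(89) | bus: BusRdX
[3] P0: store L1 := 68 | P0:M(68), P1:I | bus: BusRdX,Flush
[4] P0: store L1 := 42 | P0:M(42), P1:I | bus: none
[5] P0: load  L0 | P0:E(30), P1:I | bus: BusRd
[6] P1: load  L1 | P0:O(42), P1:S(42) | bus: BusRd
[7] P0: store L0 := 61 | P0:M(61), P1:I | bus: none
[8] P0: store L0 := 28 | P0:M(28), P1:I | bus: none
[9] P1: store L1 := 8 | P0:I, P1:M(8) | bus: BusUpgr,Flush
[10] P1: load  L0 | P0:O(28), P1:S(28) | bus: BusRd
[11] P1: load  L1 | P0:I, P1:M(8) | bus: none
[12] P0: store L1 := 24 | P0:M(24), P1:I | bus: BusRdX,Flush
[13] P0: load  L1 | P0:M(24), P1:I | bus: none
[14] P1: load  L1 | P0:O(24), P1:S(24) | bus: BusRd
[15] P0: store L2 := 73 | P0:M(73), P1:I | bus: BusRdX,Flush
[16] P0: store L1 := 29 | P0:M(29), P1:I | bus: BusUpgr

invalidations = 1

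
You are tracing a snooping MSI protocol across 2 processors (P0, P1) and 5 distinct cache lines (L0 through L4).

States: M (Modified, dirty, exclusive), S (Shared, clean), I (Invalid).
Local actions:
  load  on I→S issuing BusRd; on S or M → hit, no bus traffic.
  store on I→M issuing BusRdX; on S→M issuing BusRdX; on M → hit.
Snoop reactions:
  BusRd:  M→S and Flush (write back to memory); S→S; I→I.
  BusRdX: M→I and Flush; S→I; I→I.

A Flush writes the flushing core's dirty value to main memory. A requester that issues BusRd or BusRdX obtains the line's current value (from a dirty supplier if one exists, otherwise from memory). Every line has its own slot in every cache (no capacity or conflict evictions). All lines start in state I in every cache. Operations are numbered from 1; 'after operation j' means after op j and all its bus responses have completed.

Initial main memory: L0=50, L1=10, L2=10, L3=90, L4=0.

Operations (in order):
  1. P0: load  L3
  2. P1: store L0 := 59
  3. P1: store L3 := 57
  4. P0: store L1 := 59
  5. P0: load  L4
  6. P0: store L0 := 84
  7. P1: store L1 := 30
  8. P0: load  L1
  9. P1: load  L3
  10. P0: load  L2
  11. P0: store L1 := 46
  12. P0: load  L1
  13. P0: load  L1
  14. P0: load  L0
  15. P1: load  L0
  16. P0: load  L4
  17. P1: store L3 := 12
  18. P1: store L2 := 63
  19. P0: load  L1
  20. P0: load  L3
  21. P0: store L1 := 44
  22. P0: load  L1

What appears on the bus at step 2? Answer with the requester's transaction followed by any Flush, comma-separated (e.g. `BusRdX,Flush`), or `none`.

  op1 P0: load  L3 → S/I on L3; bus BusRd; mem=90
  op2 P1: store L0 := 59 → I/M on L0; bus BusRdX; mem=50
  op3 P1: store L3 := 57 → I/M on L3; bus BusRdX; mem=90
  op4 P0: store L1 := 59 → M/I on L1; bus BusRdX; mem=10
  op5 P0: load  L4 → S/I on L4; bus BusRd; mem=0
  op6 P0: store L0 := 84 → M/I on L0; bus BusRdX Flush; mem=59
  op7 P1: store L1 := 30 → I/M on L1; bus BusRdX Flush; mem=59
  op8 P0: load  L1 → S/S on L1; bus BusRd Flush; mem=30
  op9 P1: load  L3 → I/M on L3; bus (none); mem=90
  op10 P0: load  L2 → S/I on L2; bus BusRd; mem=10
  op11 P0: store L1 := 46 → M/I on L1; bus BusRdX; mem=30
  op12 P0: load  L1 → M/I on L1; bus (none); mem=30
  op13 P0: load  L1 → M/I on L1; bus (none); mem=30
  op14 P0: load  L0 → M/I on L0; bus (none); mem=59
  op15 P1: load  L0 → S/S on L0; bus BusRd Flush; mem=84
  op16 P0: load  L4 → S/I on L4; bus (none); mem=0
  op17 P1: store L3 := 12 → I/M on L3; bus (none); mem=90
  op18 P1: store L2 := 63 → I/M on L2; bus BusRdX; mem=10
  op19 P0: load  L1 → M/I on L1; bus (none); mem=30
  op20 P0: load  L3 → S/S on L3; bus BusRd Flush; mem=12
  op21 P0: store L1 := 44 → M/I on L1; bus (none); mem=30
  op22 P0: load  L1 → M/I on L1; bus (none); mem=30

bus = BusRdX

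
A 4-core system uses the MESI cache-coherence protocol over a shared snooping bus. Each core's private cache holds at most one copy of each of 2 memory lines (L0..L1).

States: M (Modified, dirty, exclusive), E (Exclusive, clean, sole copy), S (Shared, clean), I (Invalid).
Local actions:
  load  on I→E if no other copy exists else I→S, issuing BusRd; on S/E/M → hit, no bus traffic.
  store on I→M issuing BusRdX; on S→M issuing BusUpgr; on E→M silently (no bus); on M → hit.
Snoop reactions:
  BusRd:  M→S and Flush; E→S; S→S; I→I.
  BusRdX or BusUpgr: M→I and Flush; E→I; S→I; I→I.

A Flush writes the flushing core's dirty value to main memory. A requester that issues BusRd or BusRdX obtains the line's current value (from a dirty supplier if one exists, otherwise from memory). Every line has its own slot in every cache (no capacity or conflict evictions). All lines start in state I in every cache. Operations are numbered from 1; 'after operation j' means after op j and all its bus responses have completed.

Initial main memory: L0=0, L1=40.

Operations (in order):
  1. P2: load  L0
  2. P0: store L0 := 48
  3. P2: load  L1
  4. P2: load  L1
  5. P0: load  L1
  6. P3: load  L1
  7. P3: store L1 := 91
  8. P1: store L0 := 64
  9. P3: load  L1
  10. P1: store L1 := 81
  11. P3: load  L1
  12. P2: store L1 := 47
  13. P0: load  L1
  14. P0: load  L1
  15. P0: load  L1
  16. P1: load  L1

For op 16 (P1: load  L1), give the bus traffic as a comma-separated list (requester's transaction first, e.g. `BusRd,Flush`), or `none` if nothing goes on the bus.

1. P2: load  L0  bus=[BusRd]  L0: P0=I P1=I P2=E P3=I  mem[L0]=0
2. P0: store L0 := 48  bus=[BusRdX]  L0: P0=M P1=I P2=I P3=I  mem[L0]=0
3. P2: load  L1  bus=[BusRd]  L1: P0=I P1=I P2=E P3=I  mem[L1]=40
4. P2: load  L1  bus=[-]  L1: P0=I P1=I P2=E P3=I  mem[L1]=40
5. P0: load  L1  bus=[BusRd]  L1: P0=S P1=I P2=S P3=I  mem[L1]=40
6. P3: load  L1  bus=[BusRd]  L1: P0=S P1=I P2=S P3=S  mem[L1]=40
7. P3: store L1 := 91  bus=[BusUpgr]  L1: P0=I P1=I P2=I P3=M  mem[L1]=40
8. P1: store L0 := 64  bus=[BusRdX,Flush]  L0: P0=I P1=M P2=I P3=I  mem[L0]=48
9. P3: load  L1  bus=[-]  L1: P0=I P1=I P2=I P3=M  mem[L1]=40
10. P1: store L1 := 81  bus=[BusRdX,Flush]  L1: P0=I P1=M P2=I P3=I  mem[L1]=91
11. P3: load  L1  bus=[BusRd,Flush]  L1: P0=I P1=S P2=I P3=S  mem[L1]=81
12. P2: store L1 := 47  bus=[BusRdX]  L1: P0=I P1=I P2=M P3=I  mem[L1]=81
13. P0: load  L1  bus=[BusRd,Flush]  L1: P0=S P1=I P2=S P3=I  mem[L1]=47
14. P0: load  L1  bus=[-]  L1: P0=S P1=I P2=S P3=I  mem[L1]=47
15. P0: load  L1  bus=[-]  L1: P0=S P1=I P2=S P3=I  mem[L1]=47
16. P1: load  L1  bus=[BusRd]  L1: P0=S P1=S P2=S P3=I  mem[L1]=47

bus = BusRd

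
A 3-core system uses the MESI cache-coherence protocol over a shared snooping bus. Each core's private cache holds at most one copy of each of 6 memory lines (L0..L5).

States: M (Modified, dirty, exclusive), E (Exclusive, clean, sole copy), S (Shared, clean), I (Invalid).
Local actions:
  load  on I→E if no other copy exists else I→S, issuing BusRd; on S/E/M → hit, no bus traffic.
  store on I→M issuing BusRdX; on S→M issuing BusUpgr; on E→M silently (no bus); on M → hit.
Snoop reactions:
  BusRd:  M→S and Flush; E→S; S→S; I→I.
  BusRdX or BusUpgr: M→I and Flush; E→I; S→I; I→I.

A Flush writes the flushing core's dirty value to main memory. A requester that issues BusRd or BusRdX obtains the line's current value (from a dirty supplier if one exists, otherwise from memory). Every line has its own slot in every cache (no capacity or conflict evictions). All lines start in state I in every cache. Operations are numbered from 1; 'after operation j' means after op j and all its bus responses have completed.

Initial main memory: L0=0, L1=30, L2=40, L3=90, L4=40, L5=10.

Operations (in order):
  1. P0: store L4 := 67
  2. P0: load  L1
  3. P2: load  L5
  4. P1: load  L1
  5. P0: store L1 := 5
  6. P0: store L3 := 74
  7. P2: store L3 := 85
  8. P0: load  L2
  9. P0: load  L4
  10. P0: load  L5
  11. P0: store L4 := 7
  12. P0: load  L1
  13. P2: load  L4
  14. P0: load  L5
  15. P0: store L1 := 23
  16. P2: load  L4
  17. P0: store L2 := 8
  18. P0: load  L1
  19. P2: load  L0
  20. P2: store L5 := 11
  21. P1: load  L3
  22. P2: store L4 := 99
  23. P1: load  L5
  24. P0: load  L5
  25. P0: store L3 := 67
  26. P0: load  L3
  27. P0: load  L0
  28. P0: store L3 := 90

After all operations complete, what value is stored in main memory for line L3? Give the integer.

1. P0: store L4 := 67  bus=[BusRdX]  L4: P0=M P1=I P2=I  mem[L4]=40
2. P0: load  L1  bus=[BusRd]  L1: P0=E P1=I P2=I  mem[L1]=30
3. P2: load  L5  bus=[BusRd]  L5: P0=I P1=I P2=E  mem[L5]=10
4. P1: load  L1  bus=[BusRd]  L1: P0=S P1=S P2=I  mem[L1]=30
5. P0: store L1 := 5  bus=[BusUpgr]  L1: P0=M P1=I P2=I  mem[L1]=30
6. P0: store L3 := 74  bus=[BusRdX]  L3: P0=M P1=I P2=I  mem[L3]=90
7. P2: store L3 := 85  bus=[BusRdX,Flush]  L3: P0=I P1=I P2=M  mem[L3]=74
8. P0: load  L2  bus=[BusRd]  L2: P0=E P1=I P2=I  mem[L2]=40
9. P0: load  L4  bus=[-]  L4: P0=M P1=I P2=I  mem[L4]=40
10. P0: load  L5  bus=[BusRd]  L5: P0=S P1=I P2=S  mem[L5]=10
11. P0: store L4 := 7  bus=[-]  L4: P0=M P1=I P2=I  mem[L4]=40
12. P0: load  L1  bus=[-]  L1: P0=M P1=I P2=I  mem[L1]=30
13. P2: load  L4  bus=[BusRd,Flush]  L4: P0=S P1=I P2=S  mem[L4]=7
14. P0: load  L5  bus=[-]  L5: P0=S P1=I P2=S  mem[L5]=10
15. P0: store L1 := 23  bus=[-]  L1: P0=M P1=I P2=I  mem[L1]=30
16. P2: load  L4  bus=[-]  L4: P0=S P1=I P2=S  mem[L4]=7
17. P0: store L2 := 8  bus=[-]  L2: P0=M P1=I P2=I  mem[L2]=40
18. P0: load  L1  bus=[-]  L1: P0=M P1=I P2=I  mem[L1]=30
19. P2: load  L0  bus=[BusRd]  L0: P0=I P1=I P2=E  mem[L0]=0
20. P2: store L5 := 11  bus=[BusUpgr]  L5: P0=I P1=I P2=M  mem[L5]=10
21. P1: load  L3  bus=[BusRd,Flush]  L3: P0=I P1=S P2=S  mem[L3]=85
22. P2: store L4 := 99  bus=[BusUpgr]  L4: P0=I P1=I P2=M  mem[L4]=7
23. P1: load  L5  bus=[BusRd,Flush]  L5: P0=I P1=S P2=S  mem[L5]=11
24. P0: load  L5  bus=[BusRd]  L5: P0=S P1=S P2=S  mem[L5]=11
25. P0: store L3 := 67  bus=[BusRdX]  L3: P0=M P1=I P2=I  mem[L3]=85
26. P0: load  L3  bus=[-]  L3: P0=M P1=I P2=I  mem[L3]=85
27. P0: load  L0  bus=[BusRd]  L0: P0=S P1=I P2=S  mem[L0]=0
28. P0: store L3 := 90  bus=[-]  L3: P0=M P1=I P2=I  mem[L3]=85

memory[L3] = 85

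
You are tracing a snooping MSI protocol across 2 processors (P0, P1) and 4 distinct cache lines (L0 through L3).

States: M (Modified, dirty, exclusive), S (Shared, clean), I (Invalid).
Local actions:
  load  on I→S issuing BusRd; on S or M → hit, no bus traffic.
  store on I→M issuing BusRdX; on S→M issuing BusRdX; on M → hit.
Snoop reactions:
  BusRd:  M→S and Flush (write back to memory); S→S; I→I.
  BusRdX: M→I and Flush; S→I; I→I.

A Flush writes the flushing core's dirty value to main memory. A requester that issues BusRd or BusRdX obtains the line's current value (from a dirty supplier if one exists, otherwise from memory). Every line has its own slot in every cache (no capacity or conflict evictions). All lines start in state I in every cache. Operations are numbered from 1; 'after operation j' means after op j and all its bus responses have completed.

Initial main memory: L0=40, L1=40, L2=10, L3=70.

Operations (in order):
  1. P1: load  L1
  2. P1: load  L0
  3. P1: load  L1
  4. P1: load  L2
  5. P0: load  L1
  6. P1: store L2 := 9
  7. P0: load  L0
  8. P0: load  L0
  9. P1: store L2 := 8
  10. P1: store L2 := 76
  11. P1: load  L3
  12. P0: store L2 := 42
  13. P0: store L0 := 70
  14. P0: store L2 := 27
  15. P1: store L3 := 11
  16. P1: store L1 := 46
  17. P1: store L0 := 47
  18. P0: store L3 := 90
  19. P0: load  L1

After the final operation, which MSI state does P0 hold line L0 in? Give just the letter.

state = I

[1] P1: load  L1 | P0:I, P1:S(40) | bus: BusRd
[2] P1: load  L0 | P0:I, P1:S(40) | bus: BusRd
[3] P1: load  L1 | P0:I, P1:S(40) | bus: none
[4] P1: load  L2 | P0:I, P1:S(10) | bus: BusRd
[5] P0: load  L1 | P0:S(40), P1:S(40) | bus: BusRd
[6] P1: store L2 := 9 | P0:I, P1:M(9) | bus: BusRdX
[7] P0: load  L0 | P0:S(40), P1:S(40) | bus: BusRd
[8] P0: load  L0 | P0:S(40), P1:S(40) | bus: none
[9] P1: store L2 := 8 | P0:I, P1:M(8) | bus: none
[10] P1: store L2 := 76 | P0:I, P1:M(76) | bus: none
[11] P1: load  L3 | P0:I, P1:S(70) | bus: BusRd
[12] P0: store L2 := 42 | P0:M(42), P1:I | bus: BusRdX,Flush
[13] P0: store L0 := 70 | P0:M(70), P1:I | bus: BusRdX
[14] P0: store L2 := 27 | P0:M(27), P1:I | bus: none
[15] P1: store L3 := 11 | P0:I, P1:M(11) | bus: BusRdX
[16] P1: store L1 := 46 | P0:I, P1:M(46) | bus: BusRdX
[17] P1: store L0 := 47 | P0:I, P1:M(47) | bus: BusRdX,Flush
[18] P0: store L3 := 90 | P0:M(90), P1:I | bus: BusRdX,Flush
[19] P0: load  L1 | P0:S(46), P1:S(46) | bus: BusRd,Flush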